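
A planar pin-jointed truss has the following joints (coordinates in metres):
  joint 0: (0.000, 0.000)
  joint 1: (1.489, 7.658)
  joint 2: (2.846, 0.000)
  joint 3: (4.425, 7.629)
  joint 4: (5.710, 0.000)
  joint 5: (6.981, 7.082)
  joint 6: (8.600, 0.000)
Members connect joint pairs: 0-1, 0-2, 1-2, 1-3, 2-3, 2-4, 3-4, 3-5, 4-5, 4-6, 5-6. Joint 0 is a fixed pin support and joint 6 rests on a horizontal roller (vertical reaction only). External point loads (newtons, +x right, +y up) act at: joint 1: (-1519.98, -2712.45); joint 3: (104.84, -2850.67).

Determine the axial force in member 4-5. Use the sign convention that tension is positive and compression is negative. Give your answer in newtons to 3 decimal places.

628.961

N=7 nodes, M=11 members, R=3 reactions → 2N=14, M+R=14
member 0 (0-1): L=7.8014, (cx,cy)=(0.1909,0.9816)
member 1 (0-2): L=2.8460, (cx,cy)=(1.0000,0.0000)
member 2 (1-2): L=7.7773, (cx,cy)=(0.1745,-0.9847)
member 3 (1-3): L=2.9361, (cx,cy)=(1.0000,-0.0099)
member 4 (2-3): L=7.7907, (cx,cy)=(0.2027,0.9792)
member 5 (2-4): L=2.8640, (cx,cy)=(1.0000,0.0000)
member 6 (3-4): L=7.7365, (cx,cy)=(0.1661,-0.9861)
member 7 (3-5): L=2.6139, (cx,cy)=(0.9779,-0.2093)
member 8 (4-5): L=7.1951, (cx,cy)=(0.1766,0.9843)
member 9 (4-6): L=2.8900, (cx,cy)=(1.0000,0.0000)
member 10 (5-6): L=7.2647, (cx,cy)=(0.2229,-0.9749)
solve A·x = −loads:
  F[0-1] = -4978.7302 N (compression)
  F[0-2] = -464.8856 N (compression)
  F[1-2] = +2206.7820 N (tension)
  F[1-3] = +184.6906 N (tension)
  F[2-3] = -2218.9846 N (compression)
  F[2-4] = +369.8972 N (tension)
  F[3-4] = -627.7904 N (compression)
  F[3-5] = -271.6379 N (compression)
  F[4-5] = +628.9609 N (tension)
  F[4-6] = +154.5194 N (tension)
  F[5-6] = -693.3524 N (compression)
  Rx@0 = +1415.1400 N
  Ry@0 = +4887.2048 N
  Ry@6 = +675.9152 N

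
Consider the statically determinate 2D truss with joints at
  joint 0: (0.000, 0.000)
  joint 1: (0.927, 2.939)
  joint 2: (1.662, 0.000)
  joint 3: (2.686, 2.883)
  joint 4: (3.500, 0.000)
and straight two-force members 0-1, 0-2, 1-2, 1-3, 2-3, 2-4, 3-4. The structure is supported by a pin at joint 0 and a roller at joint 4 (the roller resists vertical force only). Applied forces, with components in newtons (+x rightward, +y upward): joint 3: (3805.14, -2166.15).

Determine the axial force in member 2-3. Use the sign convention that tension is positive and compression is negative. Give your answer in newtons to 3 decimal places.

2842.229

N=5 nodes, M=7 members, R=3 reactions → 2N=10, M+R=10
member 0 (0-1): L=3.0817, (cx,cy)=(0.3008,0.9537)
member 1 (0-2): L=1.6620, (cx,cy)=(1.0000,0.0000)
member 2 (1-2): L=3.0295, (cx,cy)=(0.2426,-0.9701)
member 3 (1-3): L=1.7599, (cx,cy)=(0.9995,-0.0318)
member 4 (2-3): L=3.0595, (cx,cy)=(0.3347,0.9423)
member 5 (2-4): L=1.8380, (cx,cy)=(1.0000,0.0000)
member 6 (3-4): L=2.9957, (cx,cy)=(0.2717,-0.9624)
solve A·x = −loads:
  F[0-1] = +2758.3132 N (tension)
  F[0-2] = +2975.4250 N (tension)
  F[1-2] = -2760.7864 N (compression)
  F[1-3] = +1500.2782 N (tension)
  F[2-3] = +2842.2291 N (tension)
  F[2-4] = +1354.3270 N (tension)
  F[3-4] = -4984.2415 N (compression)
  Rx@0 = -3805.1400 N
  Ry@0 = -2630.5636 N
  Ry@4 = +4796.7136 N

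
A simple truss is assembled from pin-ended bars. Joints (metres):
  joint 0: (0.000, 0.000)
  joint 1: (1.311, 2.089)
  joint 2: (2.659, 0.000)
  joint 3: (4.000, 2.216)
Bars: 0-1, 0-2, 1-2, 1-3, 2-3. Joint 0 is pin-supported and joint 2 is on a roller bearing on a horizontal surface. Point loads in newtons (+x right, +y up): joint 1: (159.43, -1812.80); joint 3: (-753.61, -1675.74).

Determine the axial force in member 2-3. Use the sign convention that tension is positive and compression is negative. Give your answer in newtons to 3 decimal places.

N=4 nodes, M=5 members, R=3 reactions → 2N=8, M+R=8
member 0 (0-1): L=2.4663, (cx,cy)=(0.5316,0.8470)
member 1 (0-2): L=2.6590, (cx,cy)=(1.0000,0.0000)
member 2 (1-2): L=2.4862, (cx,cy)=(0.5422,-0.8402)
member 3 (1-3): L=2.6920, (cx,cy)=(0.9989,0.0472)
member 4 (2-3): L=2.5902, (cx,cy)=(0.5177,0.8555)
solve A·x = −loads:
  F[0-1] = -680.8563 N (compression)
  F[0-2] = -232.2605 N (compression)
  F[1-2] = -1456.0438 N (compression)
  F[1-3] = +268.4165 N (tension)
  F[2-3] = -1973.4823 N (compression)
  Rx@0 = +594.1800 N
  Ry@0 = +576.6971 N
  Ry@2 = +2911.8429 N

-1973.482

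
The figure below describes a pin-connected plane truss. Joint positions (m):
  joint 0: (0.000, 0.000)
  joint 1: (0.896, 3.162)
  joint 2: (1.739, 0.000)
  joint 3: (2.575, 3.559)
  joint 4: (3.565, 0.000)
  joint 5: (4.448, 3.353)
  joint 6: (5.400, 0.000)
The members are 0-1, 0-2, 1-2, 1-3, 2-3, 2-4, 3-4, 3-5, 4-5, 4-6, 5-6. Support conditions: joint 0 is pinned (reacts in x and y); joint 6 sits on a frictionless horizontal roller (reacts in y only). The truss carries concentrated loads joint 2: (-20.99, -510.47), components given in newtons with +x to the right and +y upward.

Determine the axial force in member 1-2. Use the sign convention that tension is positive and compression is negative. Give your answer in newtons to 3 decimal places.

N=7 nodes, M=11 members, R=3 reactions → 2N=14, M+R=14
member 0 (0-1): L=3.2865, (cx,cy)=(0.2726,0.9621)
member 1 (0-2): L=1.7390, (cx,cy)=(1.0000,0.0000)
member 2 (1-2): L=3.2724, (cx,cy)=(0.2576,-0.9663)
member 3 (1-3): L=1.7253, (cx,cy)=(0.9732,0.2301)
member 4 (2-3): L=3.6559, (cx,cy)=(0.2287,0.9735)
member 5 (2-4): L=1.8260, (cx,cy)=(1.0000,0.0000)
member 6 (3-4): L=3.6941, (cx,cy)=(0.2680,-0.9634)
member 7 (3-5): L=1.8843, (cx,cy)=(0.9940,-0.1093)
member 8 (4-5): L=3.4673, (cx,cy)=(0.2547,0.9670)
member 9 (4-6): L=1.8350, (cx,cy)=(1.0000,0.0000)
member 10 (5-6): L=3.4855, (cx,cy)=(0.2731,-0.9620)
solve A·x = −loads:
  F[0-1] = -359.7059 N (compression)
  F[0-2] = +77.0769 N (tension)
  F[1-2] = +314.3536 N (tension)
  F[1-3] = -183.9832 N (compression)
  F[2-3] = +212.3524 N (tension)
  F[2-4] = +130.4868 N (tension)
  F[3-4] = -160.6504 N (compression)
  F[3-5] = -87.9608 N (compression)
  F[4-5] = +160.0509 N (tension)
  F[4-6] = +46.6745 N (tension)
  F[5-6] = -170.8879 N (compression)
  Rx@0 = +20.9900 N
  Ry@0 = +346.0798 N
  Ry@6 = +164.3902 N

314.354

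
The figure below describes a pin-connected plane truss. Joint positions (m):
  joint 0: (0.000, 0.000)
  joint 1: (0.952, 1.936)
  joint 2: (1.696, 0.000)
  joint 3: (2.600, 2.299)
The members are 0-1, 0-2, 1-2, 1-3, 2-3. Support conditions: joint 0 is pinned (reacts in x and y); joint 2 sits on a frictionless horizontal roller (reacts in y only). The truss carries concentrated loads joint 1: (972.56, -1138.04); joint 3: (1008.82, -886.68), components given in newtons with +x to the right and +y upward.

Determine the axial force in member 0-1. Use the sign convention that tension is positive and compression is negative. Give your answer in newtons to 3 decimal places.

N=4 nodes, M=5 members, R=3 reactions → 2N=8, M+R=8
member 0 (0-1): L=2.1574, (cx,cy)=(0.4413,0.8974)
member 1 (0-2): L=1.6960, (cx,cy)=(1.0000,0.0000)
member 2 (1-2): L=2.0740, (cx,cy)=(0.3587,-0.9334)
member 3 (1-3): L=1.6875, (cx,cy)=(0.9766,0.2151)
member 4 (2-3): L=2.4703, (cx,cy)=(0.3659,0.9306)
solve A·x = −loads:
  F[0-1] = +2731.3777 N (tension)
  F[0-2] = +776.1031 N (tension)
  F[1-2] = -3494.3109 N (compression)
  F[1-3] = +1521.8246 N (tension)
  F[2-3] = -1304.5245 N (compression)
  Rx@0 = -1981.3800 N
  Ry@0 = -2451.0674 N
  Ry@2 = +4475.7874 N

2731.378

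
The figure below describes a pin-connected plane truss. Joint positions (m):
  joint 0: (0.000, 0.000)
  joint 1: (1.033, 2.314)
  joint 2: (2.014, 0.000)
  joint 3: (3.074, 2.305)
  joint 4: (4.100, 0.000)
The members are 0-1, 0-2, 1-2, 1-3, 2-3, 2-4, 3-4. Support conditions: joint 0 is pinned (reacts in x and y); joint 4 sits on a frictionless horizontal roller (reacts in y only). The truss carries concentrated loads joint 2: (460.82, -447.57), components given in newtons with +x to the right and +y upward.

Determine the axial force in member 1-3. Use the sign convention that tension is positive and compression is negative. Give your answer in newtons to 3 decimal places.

N=5 nodes, M=7 members, R=3 reactions → 2N=10, M+R=10
member 0 (0-1): L=2.5341, (cx,cy)=(0.4076,0.9131)
member 1 (0-2): L=2.0140, (cx,cy)=(1.0000,0.0000)
member 2 (1-2): L=2.5134, (cx,cy)=(0.3903,-0.9207)
member 3 (1-3): L=2.0410, (cx,cy)=(1.0000,-0.0044)
member 4 (2-3): L=2.5371, (cx,cy)=(0.4178,0.9085)
member 5 (2-4): L=2.0860, (cx,cy)=(1.0000,0.0000)
member 6 (3-4): L=2.5230, (cx,cy)=(0.4067,-0.9136)
solve A·x = −loads:
  F[0-1] = -249.3748 N (compression)
  F[0-2] = +562.4749 N (tension)
  F[1-2] = +248.2840 N (tension)
  F[1-3] = -198.5658 N (compression)
  F[2-3] = +241.0248 N (tension)
  F[2-4] = +97.8618 N (tension)
  F[3-4] = -240.6516 N (compression)
  Rx@0 = -460.8200 N
  Ry@0 = +227.7149 N
  Ry@4 = +219.8551 N

-198.566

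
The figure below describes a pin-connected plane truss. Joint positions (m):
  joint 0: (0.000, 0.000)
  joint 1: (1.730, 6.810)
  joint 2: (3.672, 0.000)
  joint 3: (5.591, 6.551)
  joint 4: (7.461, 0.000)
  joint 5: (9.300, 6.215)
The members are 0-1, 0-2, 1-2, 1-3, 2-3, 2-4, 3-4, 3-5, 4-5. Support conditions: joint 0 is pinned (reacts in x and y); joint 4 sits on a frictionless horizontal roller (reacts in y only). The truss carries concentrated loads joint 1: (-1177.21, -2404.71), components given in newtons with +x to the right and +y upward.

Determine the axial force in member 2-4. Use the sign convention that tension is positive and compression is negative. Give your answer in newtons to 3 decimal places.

-147.553

N=6 nodes, M=9 members, R=3 reactions → 2N=12, M+R=12
member 0 (0-1): L=7.0263, (cx,cy)=(0.2462,0.9692)
member 1 (0-2): L=3.6720, (cx,cy)=(1.0000,0.0000)
member 2 (1-2): L=7.0815, (cx,cy)=(0.2742,-0.9617)
member 3 (1-3): L=3.8697, (cx,cy)=(0.9978,-0.0669)
member 4 (2-3): L=6.8263, (cx,cy)=(0.2811,0.9597)
member 5 (2-4): L=3.7890, (cx,cy)=(1.0000,0.0000)
member 6 (3-4): L=6.8127, (cx,cy)=(0.2745,-0.9616)
member 7 (3-5): L=3.7242, (cx,cy)=(0.9959,-0.0902)
member 8 (4-5): L=6.4814, (cx,cy)=(0.2837,0.9589)
solve A·x = −loads:
  F[0-1] = -3014.4182 N (compression)
  F[0-2] = -435.0074 N (compression)
  F[1-2] = +517.0622 N (tension)
  F[1-3] = +293.8692 N (tension)
  F[2-3] = -518.1342 N (compression)
  F[2-4] = -147.5528 N (compression)
  F[3-4] = +537.5555 N (tension)
  F[3-5] = +0.0000 N (tension)
  F[4-5] = -0.0000 N (compression)
  Rx@0 = +1177.2100 N
  Ry@0 = +2921.6182 N
  Ry@4 = -516.9082 N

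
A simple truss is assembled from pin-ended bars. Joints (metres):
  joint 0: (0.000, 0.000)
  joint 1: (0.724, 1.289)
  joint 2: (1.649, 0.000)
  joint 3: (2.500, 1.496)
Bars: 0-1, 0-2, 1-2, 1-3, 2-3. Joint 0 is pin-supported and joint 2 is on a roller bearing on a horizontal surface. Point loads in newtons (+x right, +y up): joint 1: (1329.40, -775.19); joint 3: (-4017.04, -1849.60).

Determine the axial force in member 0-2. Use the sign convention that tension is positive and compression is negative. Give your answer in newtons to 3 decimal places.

N=4 nodes, M=5 members, R=3 reactions → 2N=8, M+R=8
member 0 (0-1): L=1.4784, (cx,cy)=(0.4897,0.8719)
member 1 (0-2): L=1.6490, (cx,cy)=(1.0000,0.0000)
member 2 (1-2): L=1.5866, (cx,cy)=(0.5830,-0.8125)
member 3 (1-3): L=1.7880, (cx,cy)=(0.9933,0.1158)
member 4 (2-3): L=1.7211, (cx,cy)=(0.4944,0.8692)
solve A·x = −loads:
  F[0-1] = -2391.9139 N (compression)
  F[0-2] = -1516.2834 N (compression)
  F[1-2] = +1157.1960 N (tension)
  F[1-3] = -3196.9275 N (compression)
  F[2-3] = -1702.1156 N (compression)
  Rx@0 = +2687.6400 N
  Ry@0 = +2085.4678 N
  Ry@2 = +539.3222 N

-1516.283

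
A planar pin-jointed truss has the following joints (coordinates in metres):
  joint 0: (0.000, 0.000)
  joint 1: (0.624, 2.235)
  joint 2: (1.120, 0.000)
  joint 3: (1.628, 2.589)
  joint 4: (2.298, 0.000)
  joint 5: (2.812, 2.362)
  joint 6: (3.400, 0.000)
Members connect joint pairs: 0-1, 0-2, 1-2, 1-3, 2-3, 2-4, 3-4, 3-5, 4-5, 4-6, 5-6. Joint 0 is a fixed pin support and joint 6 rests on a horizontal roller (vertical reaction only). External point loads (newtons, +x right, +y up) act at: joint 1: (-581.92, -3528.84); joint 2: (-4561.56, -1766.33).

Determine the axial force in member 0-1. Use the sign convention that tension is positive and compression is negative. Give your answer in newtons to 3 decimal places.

-4618.316

N=7 nodes, M=11 members, R=3 reactions → 2N=14, M+R=14
member 0 (0-1): L=2.3205, (cx,cy)=(0.2689,0.9632)
member 1 (0-2): L=1.1200, (cx,cy)=(1.0000,0.0000)
member 2 (1-2): L=2.2894, (cx,cy)=(0.2167,-0.9762)
member 3 (1-3): L=1.0646, (cx,cy)=(0.9431,0.3325)
member 4 (2-3): L=2.6384, (cx,cy)=(0.1925,0.9813)
member 5 (2-4): L=1.1780, (cx,cy)=(1.0000,0.0000)
member 6 (3-4): L=2.6743, (cx,cy)=(0.2505,-0.9681)
member 7 (3-5): L=1.2056, (cx,cy)=(0.9821,-0.1883)
member 8 (4-5): L=2.4173, (cx,cy)=(0.2126,0.9771)
member 9 (4-6): L=1.1020, (cx,cy)=(1.0000,0.0000)
member 10 (5-6): L=2.4341, (cx,cy)=(0.2416,-0.9704)
solve A·x = −loads:
  F[0-1] = -4618.3160 N (compression)
  F[0-2] = -3901.5662 N (compression)
  F[1-2] = +652.3172 N (tension)
  F[1-3] = -849.6714 N (compression)
  F[2-3] = +1151.0440 N (tension)
  F[2-4] = +579.6945 N (tension)
  F[3-4] = -799.7483 N (compression)
  F[3-5] = -386.2392 N (compression)
  F[4-5] = +792.3627 N (tension)
  F[4-6] = +210.8458 N (tension)
  F[5-6] = -872.8187 N (compression)
  Rx@0 = +5143.4800 N
  Ry@0 = +4448.2010 N
  Ry@6 = +846.9690 N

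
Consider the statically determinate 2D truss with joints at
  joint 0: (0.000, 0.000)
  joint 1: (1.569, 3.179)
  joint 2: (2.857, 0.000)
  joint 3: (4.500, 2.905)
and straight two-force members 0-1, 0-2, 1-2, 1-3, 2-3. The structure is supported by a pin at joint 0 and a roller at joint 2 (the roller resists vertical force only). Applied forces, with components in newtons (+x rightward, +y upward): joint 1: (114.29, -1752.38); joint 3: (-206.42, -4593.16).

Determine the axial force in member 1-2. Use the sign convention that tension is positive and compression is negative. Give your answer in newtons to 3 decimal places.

N=4 nodes, M=5 members, R=3 reactions → 2N=8, M+R=8
member 0 (0-1): L=3.5451, (cx,cy)=(0.4426,0.8967)
member 1 (0-2): L=2.8570, (cx,cy)=(1.0000,0.0000)
member 2 (1-2): L=3.4300, (cx,cy)=(0.3755,-0.9268)
member 3 (1-3): L=2.9438, (cx,cy)=(0.9957,-0.0931)
member 4 (2-3): L=3.3374, (cx,cy)=(0.4923,0.8704)
solve A·x = −loads:
  F[0-1] = +1972.3917 N (tension)
  F[0-2] = -965.0741 N (compression)
  F[1-2] = -4028.1943 N (compression)
  F[1-3] = +2281.1796 N (tension)
  F[2-3] = -5032.9594 N (compression)
  Rx@0 = +92.1300 N
  Ry@0 = -1768.6994 N
  Ry@2 = +8114.2394 N

-4028.194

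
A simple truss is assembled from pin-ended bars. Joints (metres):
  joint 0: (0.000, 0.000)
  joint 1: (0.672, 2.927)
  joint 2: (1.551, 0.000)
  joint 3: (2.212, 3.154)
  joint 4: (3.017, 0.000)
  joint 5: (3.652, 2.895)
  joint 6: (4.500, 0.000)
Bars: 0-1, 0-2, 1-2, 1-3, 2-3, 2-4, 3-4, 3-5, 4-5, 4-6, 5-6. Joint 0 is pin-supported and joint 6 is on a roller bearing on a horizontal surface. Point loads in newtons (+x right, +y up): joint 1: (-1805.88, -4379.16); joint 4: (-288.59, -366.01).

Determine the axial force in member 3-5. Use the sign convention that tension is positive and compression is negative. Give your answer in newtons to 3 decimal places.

137.841

N=7 nodes, M=11 members, R=3 reactions → 2N=14, M+R=14
member 0 (0-1): L=3.0032, (cx,cy)=(0.2238,0.9746)
member 1 (0-2): L=1.5510, (cx,cy)=(1.0000,0.0000)
member 2 (1-2): L=3.0561, (cx,cy)=(0.2876,-0.9577)
member 3 (1-3): L=1.5566, (cx,cy)=(0.9893,0.1458)
member 4 (2-3): L=3.2225, (cx,cy)=(0.2051,0.9787)
member 5 (2-4): L=1.4660, (cx,cy)=(1.0000,0.0000)
member 6 (3-4): L=3.2551, (cx,cy)=(0.2473,-0.9689)
member 7 (3-5): L=1.4631, (cx,cy)=(0.9842,-0.1770)
member 8 (4-5): L=2.9638, (cx,cy)=(0.2143,0.9768)
member 9 (4-6): L=1.4830, (cx,cy)=(1.0000,0.0000)
member 10 (5-6): L=3.0166, (cx,cy)=(0.2811,-0.9597)
solve A·x = −loads:
  F[0-1] = -5151.0656 N (compression)
  F[0-2] = -941.8418 N (compression)
  F[1-2] = +737.4778 N (tension)
  F[1-3] = +445.9065 N (tension)
  F[2-3] = -721.6605 N (compression)
  F[2-4] = -581.7036 N (compression)
  F[3-4] = +636.6661 N (tension)
  F[3-5] = +137.8407 N (tension)
  F[4-5] = -256.8443 N (compression)
  F[4-6] = -80.6349 N (compression)
  F[5-6] = +286.8474 N (tension)
  Rx@0 = +2094.4700 N
  Ry@0 = +5020.4507 N
  Ry@6 = -275.2807 N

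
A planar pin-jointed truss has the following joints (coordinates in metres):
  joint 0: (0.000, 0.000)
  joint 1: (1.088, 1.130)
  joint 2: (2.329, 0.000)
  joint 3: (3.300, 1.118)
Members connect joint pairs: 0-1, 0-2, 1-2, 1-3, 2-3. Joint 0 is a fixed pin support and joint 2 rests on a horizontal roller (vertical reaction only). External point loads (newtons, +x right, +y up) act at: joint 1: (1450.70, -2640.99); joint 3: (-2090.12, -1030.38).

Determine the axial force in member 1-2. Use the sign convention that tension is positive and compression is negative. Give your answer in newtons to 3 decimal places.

N=4 nodes, M=5 members, R=3 reactions → 2N=8, M+R=8
member 0 (0-1): L=1.5686, (cx,cy)=(0.6936,0.7204)
member 1 (0-2): L=2.3290, (cx,cy)=(1.0000,0.0000)
member 2 (1-2): L=1.6784, (cx,cy)=(0.7394,-0.6733)
member 3 (1-3): L=2.2120, (cx,cy)=(1.0000,-0.0054)
member 4 (2-3): L=1.4808, (cx,cy)=(0.6557,0.7550)
solve A·x = −loads:
  F[0-1] = -1772.8852 N (compression)
  F[0-2] = +590.2402 N (tension)
  F[1-2] = -2016.1545 N (compression)
  F[1-3] = -1189.6318 N (compression)
  F[2-3] = -1373.2933 N (compression)
  Rx@0 = +639.4200 N
  Ry@0 = +1277.1287 N
  Ry@2 = +2394.2413 N

-2016.155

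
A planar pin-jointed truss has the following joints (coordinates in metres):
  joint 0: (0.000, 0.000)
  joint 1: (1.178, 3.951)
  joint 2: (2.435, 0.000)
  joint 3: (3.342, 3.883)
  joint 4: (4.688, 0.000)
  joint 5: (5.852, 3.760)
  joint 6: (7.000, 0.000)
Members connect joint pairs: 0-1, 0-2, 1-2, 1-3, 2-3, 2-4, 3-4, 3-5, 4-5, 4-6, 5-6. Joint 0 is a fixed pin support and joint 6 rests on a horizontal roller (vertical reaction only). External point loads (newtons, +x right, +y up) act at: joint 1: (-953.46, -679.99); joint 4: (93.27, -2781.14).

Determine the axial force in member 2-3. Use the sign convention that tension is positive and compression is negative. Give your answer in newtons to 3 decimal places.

N=7 nodes, M=11 members, R=3 reactions → 2N=14, M+R=14
member 0 (0-1): L=4.1229, (cx,cy)=(0.2857,0.9583)
member 1 (0-2): L=2.4350, (cx,cy)=(1.0000,0.0000)
member 2 (1-2): L=4.1461, (cx,cy)=(0.3032,-0.9529)
member 3 (1-3): L=2.1651, (cx,cy)=(0.9995,-0.0314)
member 4 (2-3): L=3.9875, (cx,cy)=(0.2275,0.9738)
member 5 (2-4): L=2.2530, (cx,cy)=(1.0000,0.0000)
member 6 (3-4): L=4.1097, (cx,cy)=(0.3275,-0.9448)
member 7 (3-5): L=2.5130, (cx,cy)=(0.9988,-0.0489)
member 8 (4-5): L=3.9361, (cx,cy)=(0.2957,0.9553)
member 9 (4-6): L=2.3120, (cx,cy)=(1.0000,0.0000)
member 10 (5-6): L=3.9313, (cx,cy)=(0.2920,-0.9564)
solve A·x = −loads:
  F[0-1] = -2110.2603 N (compression)
  F[0-2] = -257.2400 N (compression)
  F[1-2] = +1411.1427 N (tension)
  F[1-3] = -77.3497 N (compression)
  F[2-3] = -1380.9251 N (compression)
  F[2-4] = +484.6861 N (tension)
  F[3-4] = +1465.8563 N (tension)
  F[3-5] = -872.5592 N (compression)
  F[4-5] = +1461.5039 N (tension)
  F[4-6] = +439.3059 N (tension)
  F[5-6] = -1504.4119 N (compression)
  Rx@0 = +860.1900 N
  Ry@0 = +2022.2883 N
  Ry@6 = +1438.8417 N

-1380.925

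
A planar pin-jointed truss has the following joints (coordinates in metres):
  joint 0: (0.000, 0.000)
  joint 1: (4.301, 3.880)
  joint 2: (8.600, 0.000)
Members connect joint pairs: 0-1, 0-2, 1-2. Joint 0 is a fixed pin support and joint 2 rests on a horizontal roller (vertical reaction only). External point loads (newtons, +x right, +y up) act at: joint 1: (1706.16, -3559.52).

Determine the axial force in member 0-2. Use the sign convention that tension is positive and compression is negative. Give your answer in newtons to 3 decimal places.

2825.296

N=3 nodes, M=3 members, R=3 reactions → 2N=6, M+R=6
member 0 (0-1): L=5.7925, (cx,cy)=(0.7425,0.6698)
member 1 (0-2): L=8.6000, (cx,cy)=(1.0000,0.0000)
member 2 (1-2): L=5.7910, (cx,cy)=(0.7424,-0.6700)
solve A·x = −loads:
  F[0-1] = -1507.2285 N (compression)
  F[0-2] = +2825.2959 N (tension)
  F[1-2] = -3805.8428 N (compression)
  Rx@0 = -1706.1600 N
  Ry@0 = +1009.5902 N
  Ry@2 = +2549.9298 N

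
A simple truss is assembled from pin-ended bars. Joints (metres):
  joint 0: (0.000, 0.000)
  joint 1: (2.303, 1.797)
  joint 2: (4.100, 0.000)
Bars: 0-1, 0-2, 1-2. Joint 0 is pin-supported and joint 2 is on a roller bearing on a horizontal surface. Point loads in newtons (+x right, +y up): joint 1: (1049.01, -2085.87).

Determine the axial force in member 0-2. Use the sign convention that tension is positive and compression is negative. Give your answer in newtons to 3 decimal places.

N=3 nodes, M=3 members, R=3 reactions → 2N=6, M+R=6
member 0 (0-1): L=2.9211, (cx,cy)=(0.7884,0.6152)
member 1 (0-2): L=4.1000, (cx,cy)=(1.0000,0.0000)
member 2 (1-2): L=2.5413, (cx,cy)=(0.7071,-0.7071)
solve A·x = −loads:
  F[0-1] = -738.7332 N (compression)
  F[0-2] = +1631.4218 N (tension)
  F[1-2] = -2307.1789 N (compression)
  Rx@0 = -1049.0100 N
  Ry@0 = +454.4482 N
  Ry@2 = +1631.4218 N

1631.422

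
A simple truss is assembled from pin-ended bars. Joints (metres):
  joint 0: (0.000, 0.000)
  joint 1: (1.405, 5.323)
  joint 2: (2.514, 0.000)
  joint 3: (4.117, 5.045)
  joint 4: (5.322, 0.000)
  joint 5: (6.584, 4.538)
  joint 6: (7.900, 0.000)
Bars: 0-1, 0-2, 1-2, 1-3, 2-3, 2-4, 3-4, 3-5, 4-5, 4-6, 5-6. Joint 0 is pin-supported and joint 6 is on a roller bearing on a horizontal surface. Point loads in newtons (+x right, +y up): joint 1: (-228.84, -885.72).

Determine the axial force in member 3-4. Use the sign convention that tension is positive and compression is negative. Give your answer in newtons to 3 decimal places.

-3.047

N=7 nodes, M=11 members, R=3 reactions → 2N=14, M+R=14
member 0 (0-1): L=5.5053, (cx,cy)=(0.2552,0.9669)
member 1 (0-2): L=2.5140, (cx,cy)=(1.0000,0.0000)
member 2 (1-2): L=5.4373, (cx,cy)=(0.2040,-0.9790)
member 3 (1-3): L=2.7262, (cx,cy)=(0.9948,-0.1020)
member 4 (2-3): L=5.2935, (cx,cy)=(0.3028,0.9530)
member 5 (2-4): L=2.8080, (cx,cy)=(1.0000,0.0000)
member 6 (3-4): L=5.1869, (cx,cy)=(0.2323,-0.9726)
member 7 (3-5): L=2.5186, (cx,cy)=(0.9795,-0.2013)
member 8 (4-5): L=4.7102, (cx,cy)=(0.2679,0.9634)
member 9 (4-6): L=2.5780, (cx,cy)=(1.0000,0.0000)
member 10 (5-6): L=4.7250, (cx,cy)=(0.2785,-0.9604)
solve A·x = −loads:
  F[0-1] = -912.6083 N (compression)
  F[0-2] = +4.0654 N (tension)
  F[1-2] = -3.0426 N (compression)
  F[1-3] = -3.4629 N (compression)
  F[2-3] = +3.1254 N (tension)
  F[2-4] = +2.4984 N (tension)
  F[3-4] = -3.0472 N (compression)
  F[3-5] = -1.8279 N (compression)
  F[4-5] = +3.0763 N (tension)
  F[4-6] = +0.9662 N (tension)
  F[5-6] = -3.4691 N (compression)
  Rx@0 = +228.8400 N
  Ry@0 = +882.3882 N
  Ry@6 = +3.3318 N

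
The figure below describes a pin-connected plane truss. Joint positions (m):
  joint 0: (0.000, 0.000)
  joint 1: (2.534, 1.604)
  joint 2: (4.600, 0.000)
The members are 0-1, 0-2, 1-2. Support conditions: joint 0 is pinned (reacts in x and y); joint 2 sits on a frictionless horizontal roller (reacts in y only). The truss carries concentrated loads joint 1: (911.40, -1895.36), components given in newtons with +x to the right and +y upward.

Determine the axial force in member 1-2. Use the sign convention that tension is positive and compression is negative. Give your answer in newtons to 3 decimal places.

N=3 nodes, M=3 members, R=3 reactions → 2N=6, M+R=6
member 0 (0-1): L=2.9990, (cx,cy)=(0.8449,0.5348)
member 1 (0-2): L=4.6000, (cx,cy)=(1.0000,0.0000)
member 2 (1-2): L=2.6156, (cx,cy)=(0.7899,-0.6133)
solve A·x = −loads:
  F[0-1] = -997.4139 N (compression)
  F[0-2] = +1754.1646 N (tension)
  F[1-2] = -2220.7786 N (compression)
  Rx@0 = -911.4000 N
  Ry@0 = +533.4626 N
  Ry@2 = +1361.8974 N

-2220.779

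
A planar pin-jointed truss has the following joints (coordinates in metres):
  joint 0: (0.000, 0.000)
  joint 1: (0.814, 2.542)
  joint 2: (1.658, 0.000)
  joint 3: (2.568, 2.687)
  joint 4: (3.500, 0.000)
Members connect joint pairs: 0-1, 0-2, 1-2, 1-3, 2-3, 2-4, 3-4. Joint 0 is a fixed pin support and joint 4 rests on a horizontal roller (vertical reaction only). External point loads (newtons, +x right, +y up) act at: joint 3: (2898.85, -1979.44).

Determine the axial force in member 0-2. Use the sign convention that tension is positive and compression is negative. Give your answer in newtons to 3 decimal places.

2354.990

N=5 nodes, M=7 members, R=3 reactions → 2N=10, M+R=10
member 0 (0-1): L=2.6691, (cx,cy)=(0.3050,0.9524)
member 1 (0-2): L=1.6580, (cx,cy)=(1.0000,0.0000)
member 2 (1-2): L=2.6785, (cx,cy)=(0.3151,-0.9491)
member 3 (1-3): L=1.7600, (cx,cy)=(0.9966,0.0824)
member 4 (2-3): L=2.8369, (cx,cy)=(0.3208,0.9472)
member 5 (2-4): L=1.8420, (cx,cy)=(1.0000,0.0000)
member 6 (3-4): L=2.8440, (cx,cy)=(0.3277,-0.9448)
solve A·x = −loads:
  F[0-1] = +1783.3448 N (tension)
  F[0-2] = +2354.9904 N (tension)
  F[1-2] = -1695.6446 N (compression)
  F[1-3] = +1081.8477 N (tension)
  F[2-3] = +1699.0448 N (tension)
  F[2-4] = +1275.6752 N (tension)
  F[3-4] = -3892.7876 N (compression)
  Rx@0 = -2898.8500 N
  Ry@0 = -1698.3920 N
  Ry@4 = +3677.8320 N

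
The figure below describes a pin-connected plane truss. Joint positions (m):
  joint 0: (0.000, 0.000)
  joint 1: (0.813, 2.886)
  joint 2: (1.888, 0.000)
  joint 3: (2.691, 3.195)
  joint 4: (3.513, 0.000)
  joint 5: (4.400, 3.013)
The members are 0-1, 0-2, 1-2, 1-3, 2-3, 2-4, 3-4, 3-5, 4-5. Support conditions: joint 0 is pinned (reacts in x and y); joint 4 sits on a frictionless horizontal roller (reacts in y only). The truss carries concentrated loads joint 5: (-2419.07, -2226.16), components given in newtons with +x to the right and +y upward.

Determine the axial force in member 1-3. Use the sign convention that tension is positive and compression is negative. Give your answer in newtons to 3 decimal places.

N=6 nodes, M=9 members, R=3 reactions → 2N=12, M+R=12
member 0 (0-1): L=2.9983, (cx,cy)=(0.2712,0.9625)
member 1 (0-2): L=1.8880, (cx,cy)=(1.0000,0.0000)
member 2 (1-2): L=3.0797, (cx,cy)=(0.3491,-0.9371)
member 3 (1-3): L=1.9033, (cx,cy)=(0.9867,0.1624)
member 4 (2-3): L=3.2944, (cx,cy)=(0.2437,0.9698)
member 5 (2-4): L=1.6250, (cx,cy)=(1.0000,0.0000)
member 6 (3-4): L=3.2990, (cx,cy)=(0.2492,-0.9685)
member 7 (3-5): L=1.7187, (cx,cy)=(0.9944,-0.1059)
member 8 (4-5): L=3.1408, (cx,cy)=(0.2824,0.9593)
solve A·x = −loads:
  F[0-1] = -1571.5583 N (compression)
  F[0-2] = -1992.9401 N (compression)
  F[1-2] = +1450.4972 N (tension)
  F[1-3] = -944.9760 N (compression)
  F[2-3] = -1401.5350 N (compression)
  F[2-4] = -1145.0077 N (compression)
  F[3-4] = +1749.9912 N (tension)
  F[3-5] = -1719.7650 N (compression)
  F[4-5] = -2510.4664 N (compression)
  Rx@0 = +2419.0700 N
  Ry@0 = +1512.6826 N
  Ry@4 = +713.4774 N

-944.976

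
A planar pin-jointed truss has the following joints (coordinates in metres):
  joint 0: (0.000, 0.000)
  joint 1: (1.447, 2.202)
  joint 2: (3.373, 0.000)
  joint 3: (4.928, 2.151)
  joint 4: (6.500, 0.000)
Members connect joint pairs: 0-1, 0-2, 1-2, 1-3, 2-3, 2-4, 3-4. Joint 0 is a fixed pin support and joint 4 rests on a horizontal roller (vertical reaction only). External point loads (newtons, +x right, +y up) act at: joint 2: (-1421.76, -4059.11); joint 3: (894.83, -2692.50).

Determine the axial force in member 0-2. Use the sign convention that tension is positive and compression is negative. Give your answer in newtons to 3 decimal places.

N=5 nodes, M=7 members, R=3 reactions → 2N=10, M+R=10
member 0 (0-1): L=2.6349, (cx,cy)=(0.5492,0.8357)
member 1 (0-2): L=3.3730, (cx,cy)=(1.0000,0.0000)
member 2 (1-2): L=2.9255, (cx,cy)=(0.6584,-0.7527)
member 3 (1-3): L=3.4814, (cx,cy)=(0.9999,-0.0146)
member 4 (2-3): L=2.6542, (cx,cy)=(0.5859,0.8104)
member 5 (2-4): L=3.1270, (cx,cy)=(1.0000,0.0000)
member 6 (3-4): L=2.6642, (cx,cy)=(0.5900,-0.8074)
solve A·x = −loads:
  F[0-1] = -2761.4768 N (compression)
  F[0-2] = +989.5911 N (tension)
  F[1-2] = +3135.7082 N (tension)
  F[1-3] = -3581.3284 N (compression)
  F[2-3] = +2096.2831 N (tension)
  F[2-4] = +3247.6416 N (tension)
  F[3-4] = -5504.0592 N (compression)
  Rx@0 = +526.9300 N
  Ry@0 = +2307.7950 N
  Ry@4 = +4443.8150 N

989.591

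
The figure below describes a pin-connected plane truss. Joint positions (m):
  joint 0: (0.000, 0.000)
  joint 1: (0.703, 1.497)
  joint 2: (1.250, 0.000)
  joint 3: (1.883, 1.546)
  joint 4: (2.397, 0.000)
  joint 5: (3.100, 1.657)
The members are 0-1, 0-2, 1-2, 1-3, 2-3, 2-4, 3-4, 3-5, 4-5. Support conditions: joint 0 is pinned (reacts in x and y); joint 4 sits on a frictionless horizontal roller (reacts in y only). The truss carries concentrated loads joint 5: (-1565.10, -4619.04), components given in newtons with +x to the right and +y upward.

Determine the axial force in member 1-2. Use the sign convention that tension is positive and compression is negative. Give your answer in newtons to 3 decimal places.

N=6 nodes, M=9 members, R=3 reactions → 2N=12, M+R=12
member 0 (0-1): L=1.6538, (cx,cy)=(0.4251,0.9052)
member 1 (0-2): L=1.2500, (cx,cy)=(1.0000,0.0000)
member 2 (1-2): L=1.5938, (cx,cy)=(0.3432,-0.9393)
member 3 (1-3): L=1.1810, (cx,cy)=(0.9991,0.0415)
member 4 (2-3): L=1.6706, (cx,cy)=(0.3789,0.9254)
member 5 (2-4): L=1.1470, (cx,cy)=(1.0000,0.0000)
member 6 (3-4): L=1.6292, (cx,cy)=(0.3155,-0.9489)
member 7 (3-5): L=1.2221, (cx,cy)=(0.9959,0.0908)
member 8 (4-5): L=1.8000, (cx,cy)=(0.3906,0.9206)
solve A·x = −loads:
  F[0-1] = +301.3427 N (tension)
  F[0-2] = -1693.1914 N (compression)
  F[1-2] = -280.4835 N (compression)
  F[1-3] = +224.5477 N (tension)
  F[2-3] = +284.6747 N (tension)
  F[2-4] = -1897.3212 N (compression)
  F[3-4] = -247.9917 N (compression)
  F[3-5] = +412.1641 N (tension)
  F[4-5] = -5058.2229 N (compression)
  Rx@0 = +1565.1000 N
  Ry@0 = -272.7636 N
  Ry@4 = +4891.8036 N

-280.483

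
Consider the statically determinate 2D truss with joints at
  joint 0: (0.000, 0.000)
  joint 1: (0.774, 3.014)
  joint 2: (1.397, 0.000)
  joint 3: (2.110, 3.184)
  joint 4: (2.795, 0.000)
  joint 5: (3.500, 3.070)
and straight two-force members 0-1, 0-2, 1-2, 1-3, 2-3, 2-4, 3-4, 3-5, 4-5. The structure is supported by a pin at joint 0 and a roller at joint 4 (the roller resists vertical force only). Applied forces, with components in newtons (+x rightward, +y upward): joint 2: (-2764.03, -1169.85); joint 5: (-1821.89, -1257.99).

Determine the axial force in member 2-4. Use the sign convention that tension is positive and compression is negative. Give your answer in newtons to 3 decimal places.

N=6 nodes, M=9 members, R=3 reactions → 2N=12, M+R=12
member 0 (0-1): L=3.1118, (cx,cy)=(0.2487,0.9686)
member 1 (0-2): L=1.3970, (cx,cy)=(1.0000,0.0000)
member 2 (1-2): L=3.0777, (cx,cy)=(0.2024,-0.9793)
member 3 (1-3): L=1.3468, (cx,cy)=(0.9920,0.1262)
member 4 (2-3): L=3.2629, (cx,cy)=(0.2185,0.9758)
member 5 (2-4): L=1.3980, (cx,cy)=(1.0000,0.0000)
member 6 (3-4): L=3.2569, (cx,cy)=(0.2103,-0.9776)
member 7 (3-5): L=1.3947, (cx,cy)=(0.9967,-0.0817)
member 8 (4-5): L=3.1499, (cx,cy)=(0.2238,0.9746)
solve A·x = −loads:
  F[0-1] = -2342.5910 N (compression)
  F[0-2] = -4003.2450 N (compression)
  F[1-2] = +2183.7863 N (tension)
  F[1-3] = -1032.9860 N (compression)
  F[2-3] = -992.7196 N (compression)
  F[2-4] = -580.2372 N (compression)
  F[3-4] = +1250.4955 N (tension)
  F[3-5] = -1509.7163 N (compression)
  F[4-5] = -1417.3503 N (compression)
  Rx@0 = +4585.9200 N
  Ry@0 = +2268.9695 N
  Ry@4 = +158.8705 N

-580.237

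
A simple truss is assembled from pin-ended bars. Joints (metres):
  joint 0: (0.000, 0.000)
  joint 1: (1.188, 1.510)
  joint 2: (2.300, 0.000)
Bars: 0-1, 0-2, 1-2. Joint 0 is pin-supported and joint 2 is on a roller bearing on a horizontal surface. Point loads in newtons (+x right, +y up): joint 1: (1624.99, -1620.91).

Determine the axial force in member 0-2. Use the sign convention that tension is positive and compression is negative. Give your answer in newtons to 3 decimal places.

N=3 nodes, M=3 members, R=3 reactions → 2N=6, M+R=6
member 0 (0-1): L=1.9213, (cx,cy)=(0.6183,0.7859)
member 1 (0-2): L=2.3000, (cx,cy)=(1.0000,0.0000)
member 2 (1-2): L=1.8753, (cx,cy)=(0.5930,-0.8052)
solve A·x = −loads:
  F[0-1] = +360.2990 N (tension)
  F[0-2] = +1402.2073 N (tension)
  F[1-2] = -2364.6760 N (compression)
  Rx@0 = -1624.9900 N
  Ry@0 = -283.1665 N
  Ry@2 = +1904.0765 N

1402.207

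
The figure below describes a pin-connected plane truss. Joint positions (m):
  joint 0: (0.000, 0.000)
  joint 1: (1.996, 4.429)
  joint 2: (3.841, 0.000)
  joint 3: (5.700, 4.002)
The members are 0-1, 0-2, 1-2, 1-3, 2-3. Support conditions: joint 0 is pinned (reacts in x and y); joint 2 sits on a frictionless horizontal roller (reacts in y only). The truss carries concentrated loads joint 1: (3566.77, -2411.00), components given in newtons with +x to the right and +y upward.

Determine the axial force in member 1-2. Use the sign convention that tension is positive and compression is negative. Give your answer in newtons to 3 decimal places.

N=4 nodes, M=5 members, R=3 reactions → 2N=8, M+R=8
member 0 (0-1): L=4.8580, (cx,cy)=(0.4109,0.9117)
member 1 (0-2): L=3.8410, (cx,cy)=(1.0000,0.0000)
member 2 (1-2): L=4.7979, (cx,cy)=(0.3845,-0.9231)
member 3 (1-3): L=3.7285, (cx,cy)=(0.9934,-0.1145)
member 4 (2-3): L=4.4127, (cx,cy)=(0.4213,0.9069)
solve A·x = −loads:
  F[0-1] = +3240.8687 N (tension)
  F[0-2] = +2235.1956 N (tension)
  F[1-2] = -5812.6268 N (compression)
  F[1-3] = -0.0000 N (tension)
  F[2-3] = +0.0000 N (tension)
  Rx@0 = -3566.7700 N
  Ry@0 = -2954.6809 N
  Ry@2 = +5365.6809 N

-5812.627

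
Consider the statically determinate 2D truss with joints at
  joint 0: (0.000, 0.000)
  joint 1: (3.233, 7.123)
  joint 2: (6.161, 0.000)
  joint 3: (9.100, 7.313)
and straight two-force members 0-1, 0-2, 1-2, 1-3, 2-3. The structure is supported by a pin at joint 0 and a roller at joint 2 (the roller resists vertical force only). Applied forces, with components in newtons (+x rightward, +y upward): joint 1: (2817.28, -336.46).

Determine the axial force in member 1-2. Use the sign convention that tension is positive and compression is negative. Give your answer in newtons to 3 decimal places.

N=4 nodes, M=5 members, R=3 reactions → 2N=8, M+R=8
member 0 (0-1): L=7.8224, (cx,cy)=(0.4133,0.9106)
member 1 (0-2): L=6.1610, (cx,cy)=(1.0000,0.0000)
member 2 (1-2): L=7.7013, (cx,cy)=(0.3802,-0.9249)
member 3 (1-3): L=5.8701, (cx,cy)=(0.9995,0.0324)
member 4 (2-3): L=7.8815, (cx,cy)=(0.3729,0.9279)
solve A·x = −loads:
  F[0-1] = +3401.3821 N (tension)
  F[0-2] = +1411.4819 N (tension)
  F[1-2] = -3712.5246 N (compression)
  F[1-3] = +0.0000 N (tension)
  F[2-3] = +0.0000 N (tension)
  Rx@0 = -2817.2800 N
  Ry@0 = -3097.2781 N
  Ry@2 = +3433.7381 N

-3712.525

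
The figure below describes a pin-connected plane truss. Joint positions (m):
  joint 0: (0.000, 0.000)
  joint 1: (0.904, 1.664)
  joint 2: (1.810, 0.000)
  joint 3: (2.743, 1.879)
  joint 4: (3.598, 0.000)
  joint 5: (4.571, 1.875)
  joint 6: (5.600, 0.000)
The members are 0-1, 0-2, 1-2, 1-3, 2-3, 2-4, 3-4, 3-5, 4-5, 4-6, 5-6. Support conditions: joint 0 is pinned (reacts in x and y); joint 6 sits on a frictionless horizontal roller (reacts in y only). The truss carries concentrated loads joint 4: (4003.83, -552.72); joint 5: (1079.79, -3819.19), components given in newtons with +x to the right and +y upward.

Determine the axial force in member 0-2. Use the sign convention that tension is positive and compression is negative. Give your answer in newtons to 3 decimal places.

5375.810

N=7 nodes, M=11 members, R=3 reactions → 2N=14, M+R=14
member 0 (0-1): L=1.8937, (cx,cy)=(0.4774,0.8787)
member 1 (0-2): L=1.8100, (cx,cy)=(1.0000,0.0000)
member 2 (1-2): L=1.8947, (cx,cy)=(0.4782,-0.8783)
member 3 (1-3): L=1.8515, (cx,cy)=(0.9932,0.1161)
member 4 (2-3): L=2.0979, (cx,cy)=(0.4447,0.8957)
member 5 (2-4): L=1.7880, (cx,cy)=(1.0000,0.0000)
member 6 (3-4): L=2.0644, (cx,cy)=(0.4142,-0.9102)
member 7 (3-5): L=1.8280, (cx,cy)=(1.0000,-0.0022)
member 8 (4-5): L=2.1124, (cx,cy)=(0.4606,0.8876)
member 9 (4-6): L=2.0020, (cx,cy)=(1.0000,0.0000)
member 10 (5-6): L=2.1388, (cx,cy)=(0.4811,-0.8767)
solve A·x = −loads:
  F[0-1] = -612.0812 N (compression)
  F[0-2] = +5375.8101 N (tension)
  F[1-2] = +539.1735 N (tension)
  F[1-3] = -553.7617 N (compression)
  F[2-3] = -528.6962 N (compression)
  F[2-4] = +5868.7643 N (tension)
  F[3-4] = +593.3775 N (tension)
  F[3-5] = -1030.9047 N (compression)
  F[4-5] = +14.2265 N (tension)
  F[4-6] = +2104.1394 N (tension)
  F[5-6] = -4373.5021 N (compression)
  Rx@0 = -5083.6200 N
  Ry@0 = +537.8367 N
  Ry@6 = +3834.0733 N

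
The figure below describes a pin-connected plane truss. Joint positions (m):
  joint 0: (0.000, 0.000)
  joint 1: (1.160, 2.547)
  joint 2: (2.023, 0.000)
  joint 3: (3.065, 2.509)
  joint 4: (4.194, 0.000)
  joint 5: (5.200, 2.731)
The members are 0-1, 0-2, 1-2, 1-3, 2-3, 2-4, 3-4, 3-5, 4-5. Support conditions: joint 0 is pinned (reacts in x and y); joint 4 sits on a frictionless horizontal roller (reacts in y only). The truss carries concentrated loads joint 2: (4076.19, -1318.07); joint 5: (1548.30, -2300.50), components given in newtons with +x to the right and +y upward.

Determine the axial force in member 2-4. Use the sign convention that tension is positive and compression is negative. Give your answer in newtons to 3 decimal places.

-71.332

N=6 nodes, M=9 members, R=3 reactions → 2N=12, M+R=12
member 0 (0-1): L=2.7987, (cx,cy)=(0.4145,0.9101)
member 1 (0-2): L=2.0230, (cx,cy)=(1.0000,0.0000)
member 2 (1-2): L=2.6892, (cx,cy)=(0.3209,-0.9471)
member 3 (1-3): L=1.9054, (cx,cy)=(0.9998,-0.0199)
member 4 (2-3): L=2.7168, (cx,cy)=(0.3835,0.9235)
member 5 (2-4): L=2.1710, (cx,cy)=(1.0000,0.0000)
member 6 (3-4): L=2.7513, (cx,cy)=(0.4103,-0.9119)
member 7 (3-5): L=2.1465, (cx,cy)=(0.9946,0.1034)
member 8 (4-5): L=2.9104, (cx,cy)=(0.3457,0.9384)
solve A·x = −loads:
  F[0-1] = +964.4695 N (tension)
  F[0-2] = +5224.7407 N (tension)
  F[1-2] = -941.5237 N (compression)
  F[1-3] = +702.0326 N (tension)
  F[2-3] = +2392.7903 N (tension)
  F[2-4] = -71.3322 N (compression)
  F[3-4] = -2123.8115 N (compression)
  F[3-5] = +2504.5684 N (tension)
  F[4-5] = -2727.6628 N (compression)
  Rx@0 = -5624.4900 N
  Ry@0 = -877.7254 N
  Ry@4 = +4496.2954 N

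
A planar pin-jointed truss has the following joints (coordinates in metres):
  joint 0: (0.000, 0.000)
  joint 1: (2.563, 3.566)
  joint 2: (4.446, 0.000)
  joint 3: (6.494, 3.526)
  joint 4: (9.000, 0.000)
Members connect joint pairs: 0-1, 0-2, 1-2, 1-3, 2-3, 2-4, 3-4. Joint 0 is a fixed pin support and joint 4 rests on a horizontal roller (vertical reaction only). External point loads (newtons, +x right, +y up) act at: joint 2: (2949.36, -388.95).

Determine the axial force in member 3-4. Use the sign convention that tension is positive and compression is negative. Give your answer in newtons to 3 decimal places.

N=5 nodes, M=7 members, R=3 reactions → 2N=10, M+R=10
member 0 (0-1): L=4.3915, (cx,cy)=(0.5836,0.8120)
member 1 (0-2): L=4.4460, (cx,cy)=(1.0000,0.0000)
member 2 (1-2): L=4.0326, (cx,cy)=(0.4669,-0.8843)
member 3 (1-3): L=3.9312, (cx,cy)=(0.9999,-0.0102)
member 4 (2-3): L=4.0776, (cx,cy)=(0.5023,0.8647)
member 5 (2-4): L=4.5540, (cx,cy)=(1.0000,0.0000)
member 6 (3-4): L=4.3258, (cx,cy)=(0.5793,-0.8151)
solve A·x = −loads:
  F[0-1] = -242.3686 N (compression)
  F[0-2] = +3090.8128 N (tension)
  F[1-2] = +225.4006 N (tension)
  F[1-3] = -246.7145 N (compression)
  F[2-3] = +219.2975 N (tension)
  F[2-4] = +136.5587 N (tension)
  F[3-4] = -235.7256 N (compression)
  Rx@0 = -2949.3600 N
  Ry@0 = +196.8087 N
  Ry@4 = +192.1413 N

-235.726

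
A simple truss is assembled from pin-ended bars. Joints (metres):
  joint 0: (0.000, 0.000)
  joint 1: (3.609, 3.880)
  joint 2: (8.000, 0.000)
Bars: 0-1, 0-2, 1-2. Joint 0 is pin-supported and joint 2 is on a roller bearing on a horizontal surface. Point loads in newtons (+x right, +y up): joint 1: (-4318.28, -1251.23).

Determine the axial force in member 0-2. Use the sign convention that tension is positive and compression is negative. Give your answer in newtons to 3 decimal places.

-1731.395

N=3 nodes, M=3 members, R=3 reactions → 2N=6, M+R=6
member 0 (0-1): L=5.2990, (cx,cy)=(0.6811,0.7322)
member 1 (0-2): L=8.0000, (cx,cy)=(1.0000,0.0000)
member 2 (1-2): L=5.8596, (cx,cy)=(0.7494,-0.6622)
solve A·x = −loads:
  F[0-1] = -3798.2477 N (compression)
  F[0-2] = -1731.3947 N (compression)
  F[1-2] = +2310.4839 N (tension)
  Rx@0 = +4318.2800 N
  Ry@0 = +2781.1347 N
  Ry@2 = -1529.9047 N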